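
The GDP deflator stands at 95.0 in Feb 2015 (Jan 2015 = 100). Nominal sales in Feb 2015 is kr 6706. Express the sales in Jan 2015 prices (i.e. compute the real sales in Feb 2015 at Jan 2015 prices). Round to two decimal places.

7058.95

Real = Nominal ÷ (Index/100) = 6706 ÷ (95.0/100)
     = 6706 ÷ 0.950 = 7058.9474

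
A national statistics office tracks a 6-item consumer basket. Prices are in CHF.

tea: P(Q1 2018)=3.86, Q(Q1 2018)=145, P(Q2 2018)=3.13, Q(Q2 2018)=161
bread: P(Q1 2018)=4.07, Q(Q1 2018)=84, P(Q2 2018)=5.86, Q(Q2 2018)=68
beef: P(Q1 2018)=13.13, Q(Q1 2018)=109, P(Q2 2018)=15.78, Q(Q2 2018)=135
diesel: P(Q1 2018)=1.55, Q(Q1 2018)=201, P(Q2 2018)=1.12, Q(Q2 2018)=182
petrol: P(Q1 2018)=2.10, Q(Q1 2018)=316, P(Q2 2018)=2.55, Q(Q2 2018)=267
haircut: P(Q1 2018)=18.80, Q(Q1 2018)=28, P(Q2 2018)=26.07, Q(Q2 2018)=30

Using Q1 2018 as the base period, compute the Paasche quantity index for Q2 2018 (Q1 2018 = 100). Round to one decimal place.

Paasche quantity index uses current-period prices as weights.
ΣP(Q2 2018)·Q(Q2 2018) = 3.13×161 + 5.86×68 + 15.78×135 + 1.12×182 + 2.55×267 + 26.07×30 = 503.93 + 398.48 + 2130.3 + 203.84 + 680.85 + 782.1 = 4699.5
ΣP(Q2 2018)·Q(Q1 2018) = 3.13×145 + 5.86×84 + 15.78×109 + 1.12×201 + 2.55×316 + 26.07×28 = 453.85 + 492.24 + 1720.02 + 225.12 + 805.8 + 729.96 = 4426.99
Index = 4699.5 / 4426.99 × 100 = 106.1556

106.2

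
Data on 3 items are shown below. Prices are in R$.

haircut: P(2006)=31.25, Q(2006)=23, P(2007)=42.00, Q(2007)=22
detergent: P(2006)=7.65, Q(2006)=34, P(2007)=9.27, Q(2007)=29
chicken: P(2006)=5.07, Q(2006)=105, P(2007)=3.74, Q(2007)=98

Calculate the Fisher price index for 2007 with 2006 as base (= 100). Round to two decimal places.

110.83

Laspeyres component (base-period weights):
ΣP(2007)Q(2006) = 42.00×23 + 9.27×34 + 3.74×105 = 966 + 315.18 + 392.7 = 1673.88
ΣP(2006)Q(2006) = 31.25×23 + 7.65×34 + 5.07×105 = 718.75 + 260.1 + 532.35 = 1511.2
L = 1673.88 / 1511.2 × 100 = 110.7650
Paasche component (current-period weights):
ΣP(2007)Q(2007) = 42.00×22 + 9.27×29 + 3.74×98 = 924 + 268.83 + 366.52 = 1559.35
ΣP(2006)Q(2007) = 31.25×22 + 7.65×29 + 5.07×98 = 687.5 + 221.85 + 496.86 = 1406.21
P = 1559.35 / 1406.21 × 100 = 110.8903
Fisher = √(L × P) = √(110.7650 × 110.8903) = 110.8276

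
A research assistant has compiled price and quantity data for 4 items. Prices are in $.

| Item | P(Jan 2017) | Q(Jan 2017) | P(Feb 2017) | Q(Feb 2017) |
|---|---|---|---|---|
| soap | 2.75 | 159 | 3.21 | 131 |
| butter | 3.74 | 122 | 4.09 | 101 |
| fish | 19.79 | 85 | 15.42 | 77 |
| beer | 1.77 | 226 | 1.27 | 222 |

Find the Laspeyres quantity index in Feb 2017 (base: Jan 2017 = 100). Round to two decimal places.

89.21

Laspeyres quantity index uses base-period prices as weights.
ΣP(Jan 2017)·Q(Feb 2017) = 2.75×131 + 3.74×101 + 19.79×77 + 1.77×222 = 360.25 + 377.74 + 1523.83 + 392.94 = 2654.76
ΣP(Jan 2017)·Q(Jan 2017) = 2.75×159 + 3.74×122 + 19.79×85 + 1.77×226 = 437.25 + 456.28 + 1682.15 + 400.02 = 2975.7
Index = 2654.76 / 2975.7 × 100 = 89.2146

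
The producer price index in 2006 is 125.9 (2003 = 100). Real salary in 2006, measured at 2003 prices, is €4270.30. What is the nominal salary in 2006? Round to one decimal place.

5376.3

Nominal = Real × (Index/100) = 4270.30 × (125.9/100)
        = 4270.30 × 1.259 = 5376.3077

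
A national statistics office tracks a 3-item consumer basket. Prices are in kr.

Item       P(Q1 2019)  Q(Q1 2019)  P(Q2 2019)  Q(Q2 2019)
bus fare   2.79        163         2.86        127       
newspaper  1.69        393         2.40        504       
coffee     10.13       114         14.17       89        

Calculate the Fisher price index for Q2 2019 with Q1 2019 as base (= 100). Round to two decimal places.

Laspeyres component (base-period weights):
ΣP(Q2 2019)Q(Q1 2019) = 2.86×163 + 2.40×393 + 14.17×114 = 466.18 + 943.2 + 1615.38 = 3024.76
ΣP(Q1 2019)Q(Q1 2019) = 2.79×163 + 1.69×393 + 10.13×114 = 454.77 + 664.17 + 1154.82 = 2273.76
L = 3024.76 / 2273.76 × 100 = 133.0290
Paasche component (current-period weights):
ΣP(Q2 2019)Q(Q2 2019) = 2.86×127 + 2.40×504 + 14.17×89 = 363.22 + 1209.6 + 1261.13 = 2833.95
ΣP(Q1 2019)Q(Q2 2019) = 2.79×127 + 1.69×504 + 10.13×89 = 354.33 + 851.76 + 901.57 = 2107.66
P = 2833.95 / 2107.66 × 100 = 134.4595
Fisher = √(L × P) = √(133.0290 × 134.4595) = 133.7424

133.74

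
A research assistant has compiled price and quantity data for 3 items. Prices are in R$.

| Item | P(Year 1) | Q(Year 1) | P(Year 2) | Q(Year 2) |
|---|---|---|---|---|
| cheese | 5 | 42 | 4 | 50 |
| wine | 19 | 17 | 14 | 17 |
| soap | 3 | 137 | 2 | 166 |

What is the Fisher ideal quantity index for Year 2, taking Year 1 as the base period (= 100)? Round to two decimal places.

Laspeyres component (base-period weights):
ΣP(Year 1)Q(Year 2) = 5×50 + 19×17 + 3×166 = 250 + 323 + 498 = 1071
ΣP(Year 1)Q(Year 1) = 5×42 + 19×17 + 3×137 = 210 + 323 + 411 = 944
L = 1071 / 944 × 100 = 113.4534
Paasche component (current-period weights):
ΣP(Year 2)Q(Year 2) = 4×50 + 14×17 + 2×166 = 200 + 238 + 332 = 770
ΣP(Year 2)Q(Year 1) = 4×42 + 14×17 + 2×137 = 168 + 238 + 274 = 680
P = 770 / 680 × 100 = 113.2353
Fisher = √(L × P) = √(113.4534 × 113.2353) = 113.3443

113.34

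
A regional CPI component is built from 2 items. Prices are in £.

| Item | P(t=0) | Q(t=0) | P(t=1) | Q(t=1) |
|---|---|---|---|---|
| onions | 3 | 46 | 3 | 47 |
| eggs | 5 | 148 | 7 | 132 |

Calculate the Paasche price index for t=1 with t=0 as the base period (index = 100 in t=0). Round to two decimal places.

Paasche price index uses current-period quantities as weights.
ΣP(t=1)·Q(t=1) = 3×47 + 7×132 = 141 + 924 = 1065
ΣP(t=0)·Q(t=1) = 3×47 + 5×132 = 141 + 660 = 801
Index = 1065 / 801 × 100 = 132.9588

132.96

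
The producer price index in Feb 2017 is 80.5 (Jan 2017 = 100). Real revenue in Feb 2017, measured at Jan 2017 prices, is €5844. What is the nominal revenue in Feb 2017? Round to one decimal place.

4704.4

Nominal = Real × (Index/100) = 5844 × (80.5/100)
        = 5844 × 0.805 = 4704.4200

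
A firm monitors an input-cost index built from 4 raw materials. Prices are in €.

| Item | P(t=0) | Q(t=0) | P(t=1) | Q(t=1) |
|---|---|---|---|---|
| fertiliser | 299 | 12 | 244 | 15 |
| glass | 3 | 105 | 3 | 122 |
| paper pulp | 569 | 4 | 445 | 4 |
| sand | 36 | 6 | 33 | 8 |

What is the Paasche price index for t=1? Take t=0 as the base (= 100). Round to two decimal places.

Paasche price index uses current-period quantities as weights.
ΣP(t=1)·Q(t=1) = 244×15 + 3×122 + 445×4 + 33×8 = 3660 + 366 + 1780 + 264 = 6070
ΣP(t=0)·Q(t=1) = 299×15 + 3×122 + 569×4 + 36×8 = 4485 + 366 + 2276 + 288 = 7415
Index = 6070 / 7415 × 100 = 81.8611

81.86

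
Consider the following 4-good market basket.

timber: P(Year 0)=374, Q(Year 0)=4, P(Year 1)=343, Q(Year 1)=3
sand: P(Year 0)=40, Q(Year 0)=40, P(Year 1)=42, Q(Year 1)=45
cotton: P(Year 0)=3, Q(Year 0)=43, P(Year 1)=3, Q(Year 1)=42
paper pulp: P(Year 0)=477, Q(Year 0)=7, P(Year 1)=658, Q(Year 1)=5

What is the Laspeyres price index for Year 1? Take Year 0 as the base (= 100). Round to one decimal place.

Laspeyres price index uses base-period quantities as weights.
ΣP(Year 1)·Q(Year 0) = 343×4 + 42×40 + 3×43 + 658×7 = 1372 + 1680 + 129 + 4606 = 7787
ΣP(Year 0)·Q(Year 0) = 374×4 + 40×40 + 3×43 + 477×7 = 1496 + 1600 + 129 + 3339 = 6564
Index = 7787 / 6564 × 100 = 118.6319

118.6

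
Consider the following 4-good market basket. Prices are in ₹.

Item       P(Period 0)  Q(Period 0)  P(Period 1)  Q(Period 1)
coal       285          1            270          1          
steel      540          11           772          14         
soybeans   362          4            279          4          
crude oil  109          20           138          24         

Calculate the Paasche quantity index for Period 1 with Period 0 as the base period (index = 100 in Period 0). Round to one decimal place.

122.7

Paasche quantity index uses current-period prices as weights.
ΣP(Period 1)·Q(Period 1) = 270×1 + 772×14 + 279×4 + 138×24 = 270 + 10808 + 1116 + 3312 = 15506
ΣP(Period 1)·Q(Period 0) = 270×1 + 772×11 + 279×4 + 138×20 = 270 + 8492 + 1116 + 2760 = 12638
Index = 15506 / 12638 × 100 = 122.6935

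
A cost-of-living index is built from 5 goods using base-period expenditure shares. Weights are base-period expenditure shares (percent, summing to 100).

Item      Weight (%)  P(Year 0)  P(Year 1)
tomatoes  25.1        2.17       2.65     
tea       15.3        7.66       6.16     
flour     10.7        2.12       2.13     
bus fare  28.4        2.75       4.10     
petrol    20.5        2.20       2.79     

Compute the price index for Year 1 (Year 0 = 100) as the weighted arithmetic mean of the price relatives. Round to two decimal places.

tomatoes: 25.1 × (2.65/2.17) = 25.1 × 1.221198 = 30.6521
tea: 15.3 × (6.16/7.66) = 15.3 × 0.804178 = 12.3039
flour: 10.7 × (2.13/2.12) = 10.7 × 1.004717 = 10.7505
bus fare: 28.4 × (4.10/2.75) = 28.4 × 1.490909 = 42.3418
petrol: 20.5 × (2.79/2.20) = 20.5 × 1.268182 = 25.9977
Index = Σ wᵢ·(p₁ᵢ/p₀ᵢ) = 30.6521 + 12.3039 + 10.7505 + 42.3418 + 25.9977 = 122.0460

122.05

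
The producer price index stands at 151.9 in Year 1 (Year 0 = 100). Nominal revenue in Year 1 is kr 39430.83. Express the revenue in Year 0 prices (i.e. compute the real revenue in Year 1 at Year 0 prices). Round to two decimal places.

Real = Nominal ÷ (Index/100) = 39430.83 ÷ (151.9/100)
     = 39430.83 ÷ 1.519 = 25958.4134

25958.41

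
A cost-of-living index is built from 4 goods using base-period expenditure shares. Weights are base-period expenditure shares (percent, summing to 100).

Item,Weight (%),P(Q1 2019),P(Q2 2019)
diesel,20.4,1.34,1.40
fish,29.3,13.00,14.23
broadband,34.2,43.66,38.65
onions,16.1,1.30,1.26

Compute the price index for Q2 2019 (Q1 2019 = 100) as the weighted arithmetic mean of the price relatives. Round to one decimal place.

diesel: 20.4 × (1.40/1.34) = 20.4 × 1.044776 = 21.3134
fish: 29.3 × (14.23/13.00) = 29.3 × 1.094615 = 32.0722
broadband: 34.2 × (38.65/43.66) = 34.2 × 0.885250 = 30.2755
onions: 16.1 × (1.26/1.30) = 16.1 × 0.969231 = 15.6046
Index = Σ wᵢ·(p₁ᵢ/p₀ᵢ) = 21.3134 + 32.0722 + 30.2755 + 15.6046 = 99.2658

99.3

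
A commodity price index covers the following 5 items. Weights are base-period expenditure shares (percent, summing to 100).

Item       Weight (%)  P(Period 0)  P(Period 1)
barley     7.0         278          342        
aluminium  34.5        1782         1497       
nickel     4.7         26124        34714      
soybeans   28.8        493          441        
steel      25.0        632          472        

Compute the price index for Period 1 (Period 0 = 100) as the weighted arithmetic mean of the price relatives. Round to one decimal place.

88.3

barley: 7.0 × (342/278) = 7.0 × 1.230216 = 8.6115
aluminium: 34.5 × (1497/1782) = 34.5 × 0.840067 = 28.9823
nickel: 4.7 × (34714/26124) = 4.7 × 1.328816 = 6.2454
soybeans: 28.8 × (441/493) = 28.8 × 0.894523 = 25.7623
steel: 25.0 × (472/632) = 25.0 × 0.746835 = 18.6709
Index = Σ wᵢ·(p₁ᵢ/p₀ᵢ) = 8.6115 + 28.9823 + 6.2454 + 25.7623 + 18.6709 = 88.2724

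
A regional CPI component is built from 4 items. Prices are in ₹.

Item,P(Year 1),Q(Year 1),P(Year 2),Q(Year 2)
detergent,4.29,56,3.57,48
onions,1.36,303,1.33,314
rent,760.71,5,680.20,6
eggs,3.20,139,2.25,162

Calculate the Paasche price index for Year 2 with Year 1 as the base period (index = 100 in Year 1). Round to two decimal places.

Paasche price index uses current-period quantities as weights.
ΣP(Year 2)·Q(Year 2) = 3.57×48 + 1.33×314 + 680.20×6 + 2.25×162 = 171.36 + 417.62 + 4081.2 + 364.5 = 5034.68
ΣP(Year 1)·Q(Year 2) = 4.29×48 + 1.36×314 + 760.71×6 + 3.20×162 = 205.92 + 427.04 + 4564.26 + 518.4 = 5715.62
Index = 5034.68 / 5715.62 × 100 = 88.0863

88.09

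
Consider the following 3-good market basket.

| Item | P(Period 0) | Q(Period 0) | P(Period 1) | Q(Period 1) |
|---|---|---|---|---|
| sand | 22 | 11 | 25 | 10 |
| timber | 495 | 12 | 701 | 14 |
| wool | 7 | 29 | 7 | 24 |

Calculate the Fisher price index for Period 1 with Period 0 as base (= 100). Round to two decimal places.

139.53

Laspeyres component (base-period weights):
ΣP(Period 1)Q(Period 0) = 25×11 + 701×12 + 7×29 = 275 + 8412 + 203 = 8890
ΣP(Period 0)Q(Period 0) = 22×11 + 495×12 + 7×29 = 242 + 5940 + 203 = 6385
L = 8890 / 6385 × 100 = 139.2326
Paasche component (current-period weights):
ΣP(Period 1)Q(Period 1) = 25×10 + 701×14 + 7×24 = 250 + 9814 + 168 = 10232
ΣP(Period 0)Q(Period 1) = 22×10 + 495×14 + 7×24 = 220 + 6930 + 168 = 7318
P = 10232 / 7318 × 100 = 139.8196
Fisher = √(L × P) = √(139.2326 × 139.8196) = 139.5258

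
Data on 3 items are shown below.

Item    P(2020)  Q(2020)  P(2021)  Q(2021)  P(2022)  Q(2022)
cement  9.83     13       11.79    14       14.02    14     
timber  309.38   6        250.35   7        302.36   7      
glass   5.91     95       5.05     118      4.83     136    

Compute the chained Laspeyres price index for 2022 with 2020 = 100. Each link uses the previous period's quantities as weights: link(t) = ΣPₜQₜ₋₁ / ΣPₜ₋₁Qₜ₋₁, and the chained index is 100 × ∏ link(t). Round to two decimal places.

96.20

Link 2020→2021:
ΣP(2021)Q(2020) = 11.79×13 + 250.35×6 + 5.05×95 = 153.27 + 1502.1 + 479.75 = 2135.12
ΣP(2020)Q(2020) = 9.83×13 + 309.38×6 + 5.91×95 = 127.79 + 1856.28 + 561.45 = 2545.52
link = 2135.12/2545.52 = 0.838776
Link 2021→2022:
ΣP(2022)Q(2021) = 14.02×14 + 302.36×7 + 4.83×118 = 196.28 + 2116.52 + 569.94 = 2882.74
ΣP(2021)Q(2021) = 11.79×14 + 250.35×7 + 5.05×118 = 165.06 + 1752.45 + 595.9 = 2513.41
link = 2882.74/2513.41 = 1.146944
Chained index = 100 × 0.838776 × 1.146944 = 96.2028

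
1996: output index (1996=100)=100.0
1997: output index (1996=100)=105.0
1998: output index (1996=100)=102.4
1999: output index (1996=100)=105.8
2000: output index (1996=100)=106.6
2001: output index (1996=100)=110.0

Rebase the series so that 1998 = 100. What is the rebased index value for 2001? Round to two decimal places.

107.42

Rebased(2001) = 110.0 / 102.4 × 100 = 107.4219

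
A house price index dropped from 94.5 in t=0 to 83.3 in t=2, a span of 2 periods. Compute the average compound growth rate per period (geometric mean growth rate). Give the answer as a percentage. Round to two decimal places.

-6.11%

Growth factor = (83.3/94.5)^(1/2) = (0.881481)^(1/2) = 0.938872
Growth rate = 0.938872 − 1 = -0.061128 = -6.1128%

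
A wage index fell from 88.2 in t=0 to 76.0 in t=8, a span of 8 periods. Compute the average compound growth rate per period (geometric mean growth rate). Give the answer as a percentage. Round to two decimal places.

-1.84%

Growth factor = (76.0/88.2)^(1/8) = (0.861678)^(1/8) = 0.981563
Growth rate = 0.981563 − 1 = -0.018437 = -1.8437%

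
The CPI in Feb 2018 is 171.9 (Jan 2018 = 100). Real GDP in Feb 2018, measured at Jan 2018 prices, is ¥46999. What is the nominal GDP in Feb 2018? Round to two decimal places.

80791.28

Nominal = Real × (Index/100) = 46999 × (171.9/100)
        = 46999 × 1.719 = 80791.2810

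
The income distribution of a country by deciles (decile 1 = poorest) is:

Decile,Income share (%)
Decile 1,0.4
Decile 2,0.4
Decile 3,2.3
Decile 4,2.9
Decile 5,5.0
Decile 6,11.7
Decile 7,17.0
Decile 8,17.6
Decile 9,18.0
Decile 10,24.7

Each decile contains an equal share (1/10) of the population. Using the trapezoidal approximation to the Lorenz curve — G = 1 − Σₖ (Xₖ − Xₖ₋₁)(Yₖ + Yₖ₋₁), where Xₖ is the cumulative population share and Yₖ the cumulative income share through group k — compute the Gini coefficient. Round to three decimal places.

0.467

Cumulative income shares Yₖ: 0.0040, 0.0080, 0.0310, 0.0600, 0.1100, 0.2270, 0.3970, 0.5730, 0.7530, 1.0000
Σ (Xₖ−Xₖ₋₁)(Yₖ+Yₖ₋₁) = (1/10)(0.0040+0.0000) + (1/10)(0.0080+0.0040) + (1/10)(0.0310+0.0080) + (1/10)(0.0600+0.0310) + (1/10)(0.1100+0.0600) + (1/10)(0.2270+0.1100) + (1/10)(0.3970+0.2270) + (1/10)(0.5730+0.3970) + (1/10)(0.7530+0.5730) + (1/10)(1.0000+0.7530)
  = 0.0004 + 0.0012 + 0.0039 + 0.0091 + 0.0170 + 0.0337 + 0.0624 + 0.0970 + 0.1326 + 0.1753 = 0.5326
G = 1 − 0.5326 = 0.4674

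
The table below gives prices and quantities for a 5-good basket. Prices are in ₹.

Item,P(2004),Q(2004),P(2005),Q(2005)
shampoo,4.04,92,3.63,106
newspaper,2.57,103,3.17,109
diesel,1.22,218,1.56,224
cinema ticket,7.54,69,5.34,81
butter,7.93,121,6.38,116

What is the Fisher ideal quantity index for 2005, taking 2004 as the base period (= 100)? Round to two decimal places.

Laspeyres component (base-period weights):
ΣP(2004)Q(2005) = 4.04×106 + 2.57×109 + 1.22×224 + 7.54×81 + 7.93×116 = 428.24 + 280.13 + 273.28 + 610.74 + 919.88 = 2512.27
ΣP(2004)Q(2004) = 4.04×92 + 2.57×103 + 1.22×218 + 7.54×69 + 7.93×121 = 371.68 + 264.71 + 265.96 + 520.26 + 959.53 = 2382.14
L = 2512.27 / 2382.14 × 100 = 105.4627
Paasche component (current-period weights):
ΣP(2005)Q(2005) = 3.63×106 + 3.17×109 + 1.56×224 + 5.34×81 + 6.38×116 = 384.78 + 345.53 + 349.44 + 432.54 + 740.08 = 2252.37
ΣP(2005)Q(2004) = 3.63×92 + 3.17×103 + 1.56×218 + 5.34×69 + 6.38×121 = 333.96 + 326.51 + 340.08 + 368.46 + 771.98 = 2140.99
P = 2252.37 / 2140.99 × 100 = 105.2023
Fisher = √(L × P) = √(105.4627 × 105.2023) = 105.3324

105.33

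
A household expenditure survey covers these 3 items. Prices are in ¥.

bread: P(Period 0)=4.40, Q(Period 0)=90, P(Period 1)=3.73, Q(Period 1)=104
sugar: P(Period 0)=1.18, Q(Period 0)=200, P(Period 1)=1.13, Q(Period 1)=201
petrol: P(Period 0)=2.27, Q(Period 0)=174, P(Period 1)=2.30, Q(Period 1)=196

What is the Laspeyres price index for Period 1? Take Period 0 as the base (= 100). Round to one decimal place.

Laspeyres price index uses base-period quantities as weights.
ΣP(Period 1)·Q(Period 0) = 3.73×90 + 1.13×200 + 2.30×174 = 335.7 + 226 + 400.2 = 961.9
ΣP(Period 0)·Q(Period 0) = 4.40×90 + 1.18×200 + 2.27×174 = 396 + 236 + 394.98 = 1026.98
Index = 961.9 / 1026.98 × 100 = 93.6630

93.7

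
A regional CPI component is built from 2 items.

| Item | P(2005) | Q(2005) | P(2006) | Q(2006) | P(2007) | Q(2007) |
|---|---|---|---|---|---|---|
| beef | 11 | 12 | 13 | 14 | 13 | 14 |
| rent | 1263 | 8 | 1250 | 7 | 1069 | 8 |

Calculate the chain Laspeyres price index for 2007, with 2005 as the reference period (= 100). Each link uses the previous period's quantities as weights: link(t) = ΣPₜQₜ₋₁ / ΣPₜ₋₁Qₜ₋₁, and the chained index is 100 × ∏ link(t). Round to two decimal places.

85.14

Link 2005→2006:
ΣP(2006)Q(2005) = 13×12 + 1250×8 = 156 + 10000 = 10156
ΣP(2005)Q(2005) = 11×12 + 1263×8 = 132 + 10104 = 10236
link = 10156/10236 = 0.992184
Link 2006→2007:
ΣP(2007)Q(2006) = 13×14 + 1069×7 = 182 + 7483 = 7665
ΣP(2006)Q(2006) = 13×14 + 1250×7 = 182 + 8750 = 8932
link = 7665/8932 = 0.858150
Chained index = 100 × 0.992184 × 0.858150 = 85.1444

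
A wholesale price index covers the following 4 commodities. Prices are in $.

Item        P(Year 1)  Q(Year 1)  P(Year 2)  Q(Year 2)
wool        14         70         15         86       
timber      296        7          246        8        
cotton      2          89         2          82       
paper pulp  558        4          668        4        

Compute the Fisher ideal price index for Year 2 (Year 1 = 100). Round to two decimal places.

102.52

Laspeyres component (base-period weights):
ΣP(Year 2)Q(Year 1) = 15×70 + 246×7 + 2×89 + 668×4 = 1050 + 1722 + 178 + 2672 = 5622
ΣP(Year 1)Q(Year 1) = 14×70 + 296×7 + 2×89 + 558×4 = 980 + 2072 + 178 + 2232 = 5462
L = 5622 / 5462 × 100 = 102.9293
Paasche component (current-period weights):
ΣP(Year 2)Q(Year 2) = 15×86 + 246×8 + 2×82 + 668×4 = 1290 + 1968 + 164 + 2672 = 6094
ΣP(Year 1)Q(Year 2) = 14×86 + 296×8 + 2×82 + 558×4 = 1204 + 2368 + 164 + 2232 = 5968
P = 6094 / 5968 × 100 = 102.1113
Fisher = √(L × P) = √(102.9293 × 102.1113) = 102.5195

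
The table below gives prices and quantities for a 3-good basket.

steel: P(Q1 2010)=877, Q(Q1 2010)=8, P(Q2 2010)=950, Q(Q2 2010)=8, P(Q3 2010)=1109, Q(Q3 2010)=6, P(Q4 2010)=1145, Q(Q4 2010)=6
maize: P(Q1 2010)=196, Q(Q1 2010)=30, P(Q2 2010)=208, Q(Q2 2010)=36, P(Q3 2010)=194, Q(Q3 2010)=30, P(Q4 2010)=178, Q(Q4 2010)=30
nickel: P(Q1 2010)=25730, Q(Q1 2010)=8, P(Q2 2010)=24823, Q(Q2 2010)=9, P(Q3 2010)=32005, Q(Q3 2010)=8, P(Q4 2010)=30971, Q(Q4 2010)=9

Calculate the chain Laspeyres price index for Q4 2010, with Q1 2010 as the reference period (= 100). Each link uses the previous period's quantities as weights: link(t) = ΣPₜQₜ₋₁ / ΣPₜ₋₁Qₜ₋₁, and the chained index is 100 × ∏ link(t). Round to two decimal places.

Link Q1 2010→Q2 2010:
ΣP(Q2 2010)Q(Q1 2010) = 950×8 + 208×30 + 24823×8 = 7600 + 6240 + 198584 = 212424
ΣP(Q1 2010)Q(Q1 2010) = 877×8 + 196×30 + 25730×8 = 7016 + 5880 + 205840 = 218736
link = 212424/218736 = 0.971143
Link Q2 2010→Q3 2010:
ΣP(Q3 2010)Q(Q2 2010) = 1109×8 + 194×36 + 32005×9 = 8872 + 6984 + 288045 = 303901
ΣP(Q2 2010)Q(Q2 2010) = 950×8 + 208×36 + 24823×9 = 7600 + 7488 + 223407 = 238495
link = 303901/238495 = 1.274245
Link Q3 2010→Q4 2010:
ΣP(Q4 2010)Q(Q3 2010) = 1145×6 + 178×30 + 30971×8 = 6870 + 5340 + 247768 = 259978
ΣP(Q3 2010)Q(Q3 2010) = 1109×6 + 194×30 + 32005×8 = 6654 + 5820 + 256040 = 268514
link = 259978/268514 = 0.968210
Chained index = 100 × 0.971143 × 1.274245 × 0.968210 = 119.8135

119.81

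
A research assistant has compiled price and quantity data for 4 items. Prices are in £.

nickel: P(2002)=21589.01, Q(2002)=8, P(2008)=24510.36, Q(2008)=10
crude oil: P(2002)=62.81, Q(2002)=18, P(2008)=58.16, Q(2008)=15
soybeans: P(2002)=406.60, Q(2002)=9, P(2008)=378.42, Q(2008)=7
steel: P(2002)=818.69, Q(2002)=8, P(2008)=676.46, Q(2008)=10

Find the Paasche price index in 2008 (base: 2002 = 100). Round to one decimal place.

112.1

Paasche price index uses current-period quantities as weights.
ΣP(2008)·Q(2008) = 24510.36×10 + 58.16×15 + 378.42×7 + 676.46×10 = 245103.6 + 872.4 + 2648.94 + 6764.6 = 255389.54
ΣP(2002)·Q(2008) = 21589.01×10 + 62.81×15 + 406.60×7 + 818.69×10 = 215890.1 + 942.15 + 2846.2 + 8186.9 = 227865.35
Index = 255389.54 / 227865.35 × 100 = 112.0791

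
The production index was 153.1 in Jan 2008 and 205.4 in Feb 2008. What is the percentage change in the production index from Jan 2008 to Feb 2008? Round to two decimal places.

34.16%

Change = (205.4 − 153.1) / 153.1 × 100
       = 52.3 / 153.1 × 100 = 34.1607%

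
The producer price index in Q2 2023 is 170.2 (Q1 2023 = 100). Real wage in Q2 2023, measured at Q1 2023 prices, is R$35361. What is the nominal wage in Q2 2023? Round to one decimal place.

60184.4

Nominal = Real × (Index/100) = 35361 × (170.2/100)
        = 35361 × 1.702 = 60184.4220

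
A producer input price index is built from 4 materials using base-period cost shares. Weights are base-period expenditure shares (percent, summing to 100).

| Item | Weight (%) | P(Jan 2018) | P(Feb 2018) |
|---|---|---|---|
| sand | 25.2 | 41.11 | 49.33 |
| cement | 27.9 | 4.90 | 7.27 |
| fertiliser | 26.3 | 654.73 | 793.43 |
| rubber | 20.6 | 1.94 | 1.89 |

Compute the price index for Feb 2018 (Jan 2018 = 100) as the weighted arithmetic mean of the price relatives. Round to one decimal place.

123.6

sand: 25.2 × (49.33/41.11) = 25.2 × 1.199951 = 30.2388
cement: 27.9 × (7.27/4.90) = 27.9 × 1.483673 = 41.3945
fertiliser: 26.3 × (793.43/654.73) = 26.3 × 1.211843 = 31.8715
rubber: 20.6 × (1.89/1.94) = 20.6 × 0.974227 = 20.0691
Index = Σ wᵢ·(p₁ᵢ/p₀ᵢ) = 30.2388 + 41.3945 + 31.8715 + 20.0691 = 123.5738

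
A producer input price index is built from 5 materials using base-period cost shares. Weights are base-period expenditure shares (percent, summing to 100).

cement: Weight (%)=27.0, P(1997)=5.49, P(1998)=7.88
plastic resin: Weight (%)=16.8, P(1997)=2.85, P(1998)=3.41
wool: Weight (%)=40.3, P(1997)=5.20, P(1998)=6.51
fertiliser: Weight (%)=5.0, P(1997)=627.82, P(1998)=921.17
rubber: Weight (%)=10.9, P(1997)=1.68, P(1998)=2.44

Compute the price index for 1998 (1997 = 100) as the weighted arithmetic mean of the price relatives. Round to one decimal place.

cement: 27.0 × (7.88/5.49) = 27.0 × 1.435337 = 38.7541
plastic resin: 16.8 × (3.41/2.85) = 16.8 × 1.196491 = 20.1011
wool: 40.3 × (6.51/5.20) = 40.3 × 1.251923 = 50.4525
fertiliser: 5.0 × (921.17/627.82) = 5.0 × 1.467252 = 7.3363
rubber: 10.9 × (2.44/1.68) = 10.9 × 1.452381 = 15.8310
Index = Σ wᵢ·(p₁ᵢ/p₀ᵢ) = 38.7541 + 20.1011 + 50.4525 + 7.3363 + 15.8310 = 132.4749

132.5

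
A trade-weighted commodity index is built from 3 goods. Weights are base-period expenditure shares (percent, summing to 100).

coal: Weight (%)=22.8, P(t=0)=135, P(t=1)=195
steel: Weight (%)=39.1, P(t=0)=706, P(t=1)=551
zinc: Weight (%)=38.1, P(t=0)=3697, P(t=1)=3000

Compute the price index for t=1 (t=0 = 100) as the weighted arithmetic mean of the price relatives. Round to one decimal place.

coal: 22.8 × (195/135) = 22.8 × 1.444444 = 32.9333
steel: 39.1 × (551/706) = 39.1 × 0.780453 = 30.5157
zinc: 38.1 × (3000/3697) = 38.1 × 0.811469 = 30.9170
Index = Σ wᵢ·(p₁ᵢ/p₀ᵢ) = 32.9333 + 30.5157 + 30.9170 = 94.3660

94.4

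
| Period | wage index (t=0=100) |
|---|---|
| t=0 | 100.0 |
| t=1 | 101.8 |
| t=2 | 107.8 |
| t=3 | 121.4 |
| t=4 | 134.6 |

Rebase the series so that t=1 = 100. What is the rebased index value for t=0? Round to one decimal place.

Rebased(t=0) = 100.0 / 101.8 × 100 = 98.2318

98.2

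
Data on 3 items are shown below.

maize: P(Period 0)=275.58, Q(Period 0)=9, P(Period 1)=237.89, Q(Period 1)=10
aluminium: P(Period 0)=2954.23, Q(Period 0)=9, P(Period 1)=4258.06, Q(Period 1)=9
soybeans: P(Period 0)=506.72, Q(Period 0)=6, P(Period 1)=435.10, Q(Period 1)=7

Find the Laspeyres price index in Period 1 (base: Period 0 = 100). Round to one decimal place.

Laspeyres price index uses base-period quantities as weights.
ΣP(Period 1)·Q(Period 0) = 237.89×9 + 4258.06×9 + 435.10×6 = 2141.01 + 38322.54 + 2610.6 = 43074.15
ΣP(Period 0)·Q(Period 0) = 275.58×9 + 2954.23×9 + 506.72×6 = 2480.22 + 26588.07 + 3040.32 = 32108.61
Index = 43074.15 / 32108.61 × 100 = 134.1514

134.2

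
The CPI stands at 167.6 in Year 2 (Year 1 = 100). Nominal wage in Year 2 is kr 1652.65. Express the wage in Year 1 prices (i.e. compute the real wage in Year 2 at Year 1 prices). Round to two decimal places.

986.07

Real = Nominal ÷ (Index/100) = 1652.65 ÷ (167.6/100)
     = 1652.65 ÷ 1.676 = 986.0680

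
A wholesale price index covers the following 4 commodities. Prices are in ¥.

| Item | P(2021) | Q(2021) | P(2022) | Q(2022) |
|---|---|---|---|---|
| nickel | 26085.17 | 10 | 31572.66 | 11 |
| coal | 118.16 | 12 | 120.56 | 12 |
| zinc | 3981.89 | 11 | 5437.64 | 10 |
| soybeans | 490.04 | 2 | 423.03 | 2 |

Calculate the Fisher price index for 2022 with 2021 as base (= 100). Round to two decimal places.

122.89

Laspeyres component (base-period weights):
ΣP(2022)Q(2021) = 31572.66×10 + 120.56×12 + 5437.64×11 + 423.03×2 = 315726.6 + 1446.72 + 59814.04 + 846.06 = 377833.42
ΣP(2021)Q(2021) = 26085.17×10 + 118.16×12 + 3981.89×11 + 490.04×2 = 260851.7 + 1417.92 + 43800.79 + 980.08 = 307050.49
L = 377833.42 / 307050.49 × 100 = 123.0525
Paasche component (current-period weights):
ΣP(2022)Q(2022) = 31572.66×11 + 120.56×12 + 5437.64×10 + 423.03×2 = 347299.26 + 1446.72 + 54376.4 + 846.06 = 403968.44
ΣP(2021)Q(2022) = 26085.17×11 + 118.16×12 + 3981.89×10 + 490.04×2 = 286936.87 + 1417.92 + 39818.9 + 980.08 = 329153.77
P = 403968.44 / 329153.77 × 100 = 122.7294
Fisher = √(L × P) = √(123.0525 × 122.7294) = 122.8909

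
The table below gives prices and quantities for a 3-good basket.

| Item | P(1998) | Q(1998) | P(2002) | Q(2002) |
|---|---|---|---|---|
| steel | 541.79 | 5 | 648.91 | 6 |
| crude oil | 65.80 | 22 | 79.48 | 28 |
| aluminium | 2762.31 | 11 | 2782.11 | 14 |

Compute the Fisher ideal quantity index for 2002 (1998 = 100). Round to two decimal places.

Laspeyres component (base-period weights):
ΣP(1998)Q(2002) = 541.79×6 + 65.80×28 + 2762.31×14 = 3250.74 + 1842.4 + 38672.34 = 43765.48
ΣP(1998)Q(1998) = 541.79×5 + 65.80×22 + 2762.31×11 = 2708.95 + 1447.6 + 30385.41 = 34541.96
L = 43765.48 / 34541.96 × 100 = 126.7024
Paasche component (current-period weights):
ΣP(2002)Q(2002) = 648.91×6 + 79.48×28 + 2782.11×14 = 3893.46 + 2225.44 + 38949.54 = 45068.44
ΣP(2002)Q(1998) = 648.91×5 + 79.48×22 + 2782.11×11 = 3244.55 + 1748.56 + 30603.21 = 35596.32
P = 45068.44 / 35596.32 × 100 = 126.6098
Fisher = √(L × P) = √(126.7024 × 126.6098) = 126.6561

126.66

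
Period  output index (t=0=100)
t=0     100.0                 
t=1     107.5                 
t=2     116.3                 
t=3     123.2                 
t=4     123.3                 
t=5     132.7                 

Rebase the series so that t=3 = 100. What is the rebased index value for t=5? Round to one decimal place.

Rebased(t=5) = 132.7 / 123.2 × 100 = 107.7110

107.7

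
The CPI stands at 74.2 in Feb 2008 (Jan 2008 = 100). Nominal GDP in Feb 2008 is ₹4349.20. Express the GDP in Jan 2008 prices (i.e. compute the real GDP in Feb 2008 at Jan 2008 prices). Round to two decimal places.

5861.46

Real = Nominal ÷ (Index/100) = 4349.20 ÷ (74.2/100)
     = 4349.20 ÷ 0.742 = 5861.4555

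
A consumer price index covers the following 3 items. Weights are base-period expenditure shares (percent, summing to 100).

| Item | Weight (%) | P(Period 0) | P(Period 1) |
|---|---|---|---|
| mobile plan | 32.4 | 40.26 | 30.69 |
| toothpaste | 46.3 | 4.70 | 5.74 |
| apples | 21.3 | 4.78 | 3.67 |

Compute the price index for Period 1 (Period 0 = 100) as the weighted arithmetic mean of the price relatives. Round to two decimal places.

mobile plan: 32.4 × (30.69/40.26) = 32.4 × 0.762295 = 24.6984
toothpaste: 46.3 × (5.74/4.70) = 46.3 × 1.221277 = 56.5451
apples: 21.3 × (3.67/4.78) = 21.3 × 0.767782 = 16.3538
Index = Σ wᵢ·(p₁ᵢ/p₀ᵢ) = 24.6984 + 56.5451 + 16.3538 = 97.5972

97.60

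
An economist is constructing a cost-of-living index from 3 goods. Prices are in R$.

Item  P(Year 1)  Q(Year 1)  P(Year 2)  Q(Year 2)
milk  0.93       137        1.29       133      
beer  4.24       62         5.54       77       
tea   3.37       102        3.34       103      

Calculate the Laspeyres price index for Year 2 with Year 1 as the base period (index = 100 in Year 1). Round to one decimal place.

117.3

Laspeyres price index uses base-period quantities as weights.
ΣP(Year 2)·Q(Year 1) = 1.29×137 + 5.54×62 + 3.34×102 = 176.73 + 343.48 + 340.68 = 860.89
ΣP(Year 1)·Q(Year 1) = 0.93×137 + 4.24×62 + 3.37×102 = 127.41 + 262.88 + 343.74 = 734.03
Index = 860.89 / 734.03 × 100 = 117.2827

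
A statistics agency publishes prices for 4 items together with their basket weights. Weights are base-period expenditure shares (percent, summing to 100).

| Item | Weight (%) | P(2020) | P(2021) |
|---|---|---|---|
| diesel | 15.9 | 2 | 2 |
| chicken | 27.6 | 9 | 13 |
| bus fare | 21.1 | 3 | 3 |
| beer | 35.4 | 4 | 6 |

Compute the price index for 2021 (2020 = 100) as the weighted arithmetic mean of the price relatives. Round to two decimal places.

diesel: 15.9 × (2/2) = 15.9 × 1.000000 = 15.9000
chicken: 27.6 × (13/9) = 27.6 × 1.444444 = 39.8667
bus fare: 21.1 × (3/3) = 21.1 × 1.000000 = 21.1000
beer: 35.4 × (6/4) = 35.4 × 1.500000 = 53.1000
Index = Σ wᵢ·(p₁ᵢ/p₀ᵢ) = 15.9000 + 39.8667 + 21.1000 + 53.1000 = 129.9667

129.97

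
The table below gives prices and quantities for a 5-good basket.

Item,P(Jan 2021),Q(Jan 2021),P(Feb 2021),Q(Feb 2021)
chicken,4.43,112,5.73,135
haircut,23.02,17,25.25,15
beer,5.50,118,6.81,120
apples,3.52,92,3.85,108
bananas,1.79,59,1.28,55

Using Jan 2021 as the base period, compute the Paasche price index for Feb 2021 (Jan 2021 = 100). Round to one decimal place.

118.0

Paasche price index uses current-period quantities as weights.
ΣP(Feb 2021)·Q(Feb 2021) = 5.73×135 + 25.25×15 + 6.81×120 + 3.85×108 + 1.28×55 = 773.55 + 378.75 + 817.2 + 415.8 + 70.4 = 2455.7
ΣP(Jan 2021)·Q(Feb 2021) = 4.43×135 + 23.02×15 + 5.50×120 + 3.52×108 + 1.79×55 = 598.05 + 345.3 + 660 + 380.16 + 98.45 = 2081.96
Index = 2455.7 / 2081.96 × 100 = 117.9514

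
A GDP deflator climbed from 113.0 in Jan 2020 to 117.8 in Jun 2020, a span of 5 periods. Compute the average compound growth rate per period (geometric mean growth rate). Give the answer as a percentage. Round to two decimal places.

0.84%

Growth factor = (117.8/113.0)^(1/5) = (1.042478)^(1/5) = 1.008355
Growth rate = 1.008355 − 1 = 0.008355 = 0.8355%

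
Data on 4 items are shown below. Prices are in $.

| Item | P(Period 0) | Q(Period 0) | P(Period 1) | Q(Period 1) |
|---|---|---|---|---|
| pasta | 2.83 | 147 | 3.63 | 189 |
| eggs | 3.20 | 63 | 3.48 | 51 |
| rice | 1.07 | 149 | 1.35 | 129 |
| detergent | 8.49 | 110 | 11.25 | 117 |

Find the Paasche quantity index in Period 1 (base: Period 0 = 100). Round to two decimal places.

Paasche quantity index uses current-period prices as weights.
ΣP(Period 1)·Q(Period 1) = 3.63×189 + 3.48×51 + 1.35×129 + 11.25×117 = 686.07 + 177.48 + 174.15 + 1316.25 = 2353.95
ΣP(Period 1)·Q(Period 0) = 3.63×147 + 3.48×63 + 1.35×149 + 11.25×110 = 533.61 + 219.24 + 201.15 + 1237.5 = 2191.5
Index = 2353.95 / 2191.5 × 100 = 107.4127

107.41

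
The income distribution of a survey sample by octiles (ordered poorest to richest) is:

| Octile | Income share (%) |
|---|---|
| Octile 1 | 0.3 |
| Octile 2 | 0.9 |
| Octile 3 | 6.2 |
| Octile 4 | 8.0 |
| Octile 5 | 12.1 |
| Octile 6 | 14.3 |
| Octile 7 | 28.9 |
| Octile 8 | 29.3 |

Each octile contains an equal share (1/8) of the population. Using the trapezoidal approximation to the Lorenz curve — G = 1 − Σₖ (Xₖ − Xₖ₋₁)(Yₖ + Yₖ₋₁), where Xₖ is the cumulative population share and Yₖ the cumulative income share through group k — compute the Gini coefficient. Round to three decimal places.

Cumulative income shares Yₖ: 0.0030, 0.0120, 0.0740, 0.1540, 0.2750, 0.4180, 0.7070, 1.0000
Σ (Xₖ−Xₖ₋₁)(Yₖ+Yₖ₋₁) = (1/8)(0.0030+0.0000) + (1/8)(0.0120+0.0030) + (1/8)(0.0740+0.0120) + (1/8)(0.1540+0.0740) + (1/8)(0.2750+0.1540) + (1/8)(0.4180+0.2750) + (1/8)(0.7070+0.4180) + (1/8)(1.0000+0.7070)
  = 0.0004 + 0.0019 + 0.0107 + 0.0285 + 0.0536 + 0.0866 + 0.1406 + 0.2134 = 0.5358
G = 1 − 0.5358 = 0.4642

0.464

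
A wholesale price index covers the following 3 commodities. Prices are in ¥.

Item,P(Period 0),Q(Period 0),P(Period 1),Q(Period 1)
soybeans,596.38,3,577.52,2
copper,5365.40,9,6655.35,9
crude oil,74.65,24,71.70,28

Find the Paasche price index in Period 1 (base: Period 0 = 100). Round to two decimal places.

122.28

Paasche price index uses current-period quantities as weights.
ΣP(Period 1)·Q(Period 1) = 577.52×2 + 6655.35×9 + 71.70×28 = 1155.04 + 59898.15 + 2007.6 = 63060.79
ΣP(Period 0)·Q(Period 1) = 596.38×2 + 5365.40×9 + 74.65×28 = 1192.76 + 48288.6 + 2090.2 = 51571.56
Index = 63060.79 / 51571.56 × 100 = 122.2782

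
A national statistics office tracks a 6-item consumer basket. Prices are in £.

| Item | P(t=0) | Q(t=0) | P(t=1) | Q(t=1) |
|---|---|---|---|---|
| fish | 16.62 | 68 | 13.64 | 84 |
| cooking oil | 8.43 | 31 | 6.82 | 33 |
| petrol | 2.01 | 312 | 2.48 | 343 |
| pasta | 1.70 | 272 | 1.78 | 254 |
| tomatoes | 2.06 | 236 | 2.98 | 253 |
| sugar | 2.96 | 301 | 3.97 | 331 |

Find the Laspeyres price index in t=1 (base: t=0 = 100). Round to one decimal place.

111.3

Laspeyres price index uses base-period quantities as weights.
ΣP(t=1)·Q(t=0) = 13.64×68 + 6.82×31 + 2.48×312 + 1.78×272 + 2.98×236 + 3.97×301 = 927.52 + 211.42 + 773.76 + 484.16 + 703.28 + 1194.97 = 4295.11
ΣP(t=0)·Q(t=0) = 16.62×68 + 8.43×31 + 2.01×312 + 1.70×272 + 2.06×236 + 2.96×301 = 1130.16 + 261.33 + 627.12 + 462.4 + 486.16 + 890.96 = 3858.13
Index = 4295.11 / 3858.13 × 100 = 111.3262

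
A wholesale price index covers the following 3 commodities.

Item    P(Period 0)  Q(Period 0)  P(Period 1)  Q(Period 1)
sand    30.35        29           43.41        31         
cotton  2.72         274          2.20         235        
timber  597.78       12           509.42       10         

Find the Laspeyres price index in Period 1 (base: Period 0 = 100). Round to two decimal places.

90.63

Laspeyres price index uses base-period quantities as weights.
ΣP(Period 1)·Q(Period 0) = 43.41×29 + 2.20×274 + 509.42×12 = 1258.89 + 602.8 + 6113.04 = 7974.73
ΣP(Period 0)·Q(Period 0) = 30.35×29 + 2.72×274 + 597.78×12 = 880.15 + 745.28 + 7173.36 = 8798.79
Index = 7974.73 / 8798.79 × 100 = 90.6344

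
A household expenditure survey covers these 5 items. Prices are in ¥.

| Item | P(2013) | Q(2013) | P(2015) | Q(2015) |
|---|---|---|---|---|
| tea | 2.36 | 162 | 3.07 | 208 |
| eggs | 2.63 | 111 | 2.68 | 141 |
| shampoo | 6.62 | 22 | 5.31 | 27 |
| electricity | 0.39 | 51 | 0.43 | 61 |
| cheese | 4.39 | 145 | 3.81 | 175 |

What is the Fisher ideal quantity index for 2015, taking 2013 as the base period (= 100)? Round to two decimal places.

Laspeyres component (base-period weights):
ΣP(2013)Q(2015) = 2.36×208 + 2.63×141 + 6.62×27 + 0.39×61 + 4.39×175 = 490.88 + 370.83 + 178.74 + 23.79 + 768.25 = 1832.49
ΣP(2013)Q(2013) = 2.36×162 + 2.63×111 + 6.62×22 + 0.39×51 + 4.39×145 = 382.32 + 291.93 + 145.64 + 19.89 + 636.55 = 1476.33
L = 1832.49 / 1476.33 × 100 = 124.1247
Paasche component (current-period weights):
ΣP(2015)Q(2015) = 3.07×208 + 2.68×141 + 5.31×27 + 0.43×61 + 3.81×175 = 638.56 + 377.88 + 143.37 + 26.23 + 666.75 = 1852.79
ΣP(2015)Q(2013) = 3.07×162 + 2.68×111 + 5.31×22 + 0.43×51 + 3.81×145 = 497.34 + 297.48 + 116.82 + 21.93 + 552.45 = 1486.02
P = 1852.79 / 1486.02 × 100 = 124.6814
Fisher = √(L × P) = √(124.1247 × 124.6814) = 124.4027

124.40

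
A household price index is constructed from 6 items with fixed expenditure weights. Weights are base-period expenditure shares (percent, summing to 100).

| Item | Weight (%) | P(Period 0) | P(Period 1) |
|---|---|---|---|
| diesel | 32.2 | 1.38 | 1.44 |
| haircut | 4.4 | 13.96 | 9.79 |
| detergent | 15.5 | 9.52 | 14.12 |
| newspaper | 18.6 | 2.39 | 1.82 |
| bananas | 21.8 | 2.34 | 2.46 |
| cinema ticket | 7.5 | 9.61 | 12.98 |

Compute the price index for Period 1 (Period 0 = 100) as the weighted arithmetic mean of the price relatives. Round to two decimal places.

106.89

diesel: 32.2 × (1.44/1.38) = 32.2 × 1.043478 = 33.6000
haircut: 4.4 × (9.79/13.96) = 4.4 × 0.701289 = 3.0857
detergent: 15.5 × (14.12/9.52) = 15.5 × 1.483193 = 22.9895
newspaper: 18.6 × (1.82/2.39) = 18.6 × 0.761506 = 14.1640
bananas: 21.8 × (2.46/2.34) = 21.8 × 1.051282 = 22.9179
cinema ticket: 7.5 × (12.98/9.61) = 7.5 × 1.350676 = 10.1301
Index = Σ wᵢ·(p₁ᵢ/p₀ᵢ) = 33.6000 + 3.0857 + 22.9895 + 14.1640 + 22.9179 + 10.1301 = 106.8872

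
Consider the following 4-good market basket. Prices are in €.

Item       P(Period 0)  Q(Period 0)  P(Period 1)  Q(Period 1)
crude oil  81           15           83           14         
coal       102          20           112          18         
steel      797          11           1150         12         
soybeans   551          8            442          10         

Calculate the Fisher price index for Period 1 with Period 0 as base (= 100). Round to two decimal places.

Laspeyres component (base-period weights):
ΣP(Period 1)Q(Period 0) = 83×15 + 112×20 + 1150×11 + 442×8 = 1245 + 2240 + 12650 + 3536 = 19671
ΣP(Period 0)Q(Period 0) = 81×15 + 102×20 + 797×11 + 551×8 = 1215 + 2040 + 8767 + 4408 = 16430
L = 19671 / 16430 × 100 = 119.7261
Paasche component (current-period weights):
ΣP(Period 1)Q(Period 1) = 83×14 + 112×18 + 1150×12 + 442×10 = 1162 + 2016 + 13800 + 4420 = 21398
ΣP(Period 0)Q(Period 1) = 81×14 + 102×18 + 797×12 + 551×10 = 1134 + 1836 + 9564 + 5510 = 18044
P = 21398 / 18044 × 100 = 118.5879
Fisher = √(L × P) = √(119.7261 × 118.5879) = 119.1556

119.16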